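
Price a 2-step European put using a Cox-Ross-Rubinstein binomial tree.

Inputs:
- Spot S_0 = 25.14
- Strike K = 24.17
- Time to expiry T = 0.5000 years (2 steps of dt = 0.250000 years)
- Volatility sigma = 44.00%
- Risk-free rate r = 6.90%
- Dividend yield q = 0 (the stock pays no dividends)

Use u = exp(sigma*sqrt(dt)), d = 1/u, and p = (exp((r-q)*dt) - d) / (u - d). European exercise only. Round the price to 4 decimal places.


Answer: Price = V(0,0) = 2.0488

Derivation:
dt = T/N = 0.250000
u = exp(sigma*sqrt(dt)) = 1.246077; d = 1/u = 0.802519
p = (exp((r-q)*dt) - d) / (u - d) = 0.484448
Discount per step: exp(-r*dt) = 0.982898
Stock lattice S(k, i) with i counting down-moves:
  k=0: S(0,0) = 25.1400
  k=1: S(1,0) = 31.3264; S(1,1) = 20.1753
  k=2: S(2,0) = 39.0351; S(2,1) = 25.1400; S(2,2) = 16.1911
Terminal payoffs V(N, i) = max(K - S_T, 0):
  V(2,0) = 0.000000; V(2,1) = 0.000000; V(2,2) = 7.978924
Backward induction: V(k, i) = exp(-r*dt) * [p * V(k+1, i) + (1-p) * V(k+1, i+1)].
  V(1,0) = exp(-r*dt) * [p*0.000000 + (1-p)*0.000000] = 0.000000
  V(1,1) = exp(-r*dt) * [p*0.000000 + (1-p)*7.978924] = 4.043199
  V(0,0) = exp(-r*dt) * [p*0.000000 + (1-p)*4.043199] = 2.048829


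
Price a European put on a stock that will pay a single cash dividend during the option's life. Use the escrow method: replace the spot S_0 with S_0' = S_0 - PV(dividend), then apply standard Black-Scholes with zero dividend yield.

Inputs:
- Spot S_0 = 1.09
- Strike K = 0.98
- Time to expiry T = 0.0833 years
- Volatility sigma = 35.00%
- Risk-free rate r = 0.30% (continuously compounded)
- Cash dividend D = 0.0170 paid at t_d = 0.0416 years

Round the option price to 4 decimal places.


PV(D) = D * exp(-r * t_d) = 0.0170 * 0.99987521 = 0.01699788
S_0' = S_0 - PV(D) = 1.0900 - 0.01699788 = 1.07300212
d1 = (ln(S_0'/K) + (r + sigma^2/2)*T) / (sigma*sqrt(T)) = 0.95049388
d2 = d1 - sigma*sqrt(T) = 0.84947779
exp(-rT) = 0.99975013
N(-d1) = 0.17093068; N(-d2) = 0.19780774
P = K * exp(-rT) * N(-d2) - S_0' * N(-d1) = 0.9800 * 0.99975013 * 0.19780774 - 1.07300212 * 0.17093068 = 0.0104

Answer: Price = 0.0104


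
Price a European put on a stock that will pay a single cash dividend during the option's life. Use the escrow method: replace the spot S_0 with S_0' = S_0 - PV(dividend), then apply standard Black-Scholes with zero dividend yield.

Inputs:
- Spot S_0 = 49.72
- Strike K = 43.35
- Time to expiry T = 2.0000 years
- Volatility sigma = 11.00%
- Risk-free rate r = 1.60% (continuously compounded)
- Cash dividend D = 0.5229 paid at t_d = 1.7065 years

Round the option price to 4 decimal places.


Answer: Price = 0.5650

Derivation:
PV(D) = D * exp(-r * t_d) = 0.5229 * 0.97306538 = 0.50881589
S_0' = S_0 - PV(D) = 49.7200 - 0.50881589 = 49.21118411
d1 = (ln(S_0'/K) + (r + sigma^2/2)*T) / (sigma*sqrt(T)) = 1.09867818
d2 = d1 - sigma*sqrt(T) = 0.94311469
exp(-rT) = 0.96850658
N(-d1) = 0.13595423; N(-d2) = 0.17281112
P = K * exp(-rT) * N(-d2) - S_0' * N(-d1) = 43.3500 * 0.96850658 * 0.17281112 - 49.21118411 * 0.13595423 = 0.5650


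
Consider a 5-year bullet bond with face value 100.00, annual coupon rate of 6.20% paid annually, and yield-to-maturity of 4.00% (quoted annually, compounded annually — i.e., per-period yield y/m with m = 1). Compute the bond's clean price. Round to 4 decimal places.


Answer: Price = 109.7940

Derivation:
Coupon per period c = face * coupon_rate / m = 6.200000
Periods per year m = 1; per-period yield y/m = 0.040000
Number of cashflows N = 5
Cashflows (t years, CF_t, discount factor 1/(1+y/m)^(m*t), PV):
  t = 1.0000: CF_t = 6.200000, DF = 0.961538, PV = 5.961538
  t = 2.0000: CF_t = 6.200000, DF = 0.924556, PV = 5.732249
  t = 3.0000: CF_t = 6.200000, DF = 0.888996, PV = 5.511777
  t = 4.0000: CF_t = 6.200000, DF = 0.854804, PV = 5.299786
  t = 5.0000: CF_t = 106.200000, DF = 0.821927, PV = 87.288659
Price P = sum_t PV_t = 109.794009


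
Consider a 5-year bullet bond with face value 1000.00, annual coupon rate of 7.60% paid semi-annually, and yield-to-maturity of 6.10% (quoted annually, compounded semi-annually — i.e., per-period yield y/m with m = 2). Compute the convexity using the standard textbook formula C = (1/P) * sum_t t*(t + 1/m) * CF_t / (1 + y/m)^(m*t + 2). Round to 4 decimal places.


Coupon per period c = face * coupon_rate / m = 38.000000
Periods per year m = 2; per-period yield y/m = 0.030500
Number of cashflows N = 10
Cashflows (t years, CF_t, discount factor 1/(1+y/m)^(m*t), PV):
  t = 0.5000: CF_t = 38.000000, DF = 0.970403, PV = 36.875303
  t = 1.0000: CF_t = 38.000000, DF = 0.941681, PV = 35.783894
  t = 1.5000: CF_t = 38.000000, DF = 0.913810, PV = 34.724788
  t = 2.0000: CF_t = 38.000000, DF = 0.886764, PV = 33.697029
  t = 2.5000: CF_t = 38.000000, DF = 0.860518, PV = 32.699689
  t = 3.0000: CF_t = 38.000000, DF = 0.835049, PV = 31.731867
  t = 3.5000: CF_t = 38.000000, DF = 0.810334, PV = 30.792690
  t = 4.0000: CF_t = 38.000000, DF = 0.786350, PV = 29.881310
  t = 4.5000: CF_t = 38.000000, DF = 0.763076, PV = 28.996904
  t = 5.0000: CF_t = 1038.000000, DF = 0.740491, PV = 768.630108
Price P = sum_t PV_t = 1063.813582
Convexity numerator sum_t t*(t + 1/m) * CF_t / (1+y/m)^(m*t + 2):
  t = 0.5000: term = 17.362394
  t = 1.0000: term = 50.545544
  t = 1.5000: term = 98.099066
  t = 2.0000: term = 158.659333
  t = 2.5000: term = 230.945172
  t = 3.0000: term = 313.753751
  t = 3.5000: term = 405.956657
  t = 4.0000: term = 506.496141
  t = 4.5000: term = 614.381539
  t = 5.0000: term = 19904.629308
Convexity = (1/P) * sum = 22300.828904 / 1063.813582 = 20.963099

Answer: Convexity = 20.9631


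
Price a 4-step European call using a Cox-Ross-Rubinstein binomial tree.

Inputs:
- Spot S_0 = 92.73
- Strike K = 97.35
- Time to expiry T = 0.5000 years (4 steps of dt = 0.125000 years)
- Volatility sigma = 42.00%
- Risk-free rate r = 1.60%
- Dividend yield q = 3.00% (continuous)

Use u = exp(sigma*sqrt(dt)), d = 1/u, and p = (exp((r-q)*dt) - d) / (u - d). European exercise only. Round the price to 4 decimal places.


dt = T/N = 0.125000
u = exp(sigma*sqrt(dt)) = 1.160084; d = 1/u = 0.862007
p = (exp((r-q)*dt) - d) / (u - d) = 0.457079
Discount per step: exp(-r*dt) = 0.998002
Stock lattice S(k, i) with i counting down-moves:
  k=0: S(0,0) = 92.7300
  k=1: S(1,0) = 107.5746; S(1,1) = 79.9339
  k=2: S(2,0) = 124.7956; S(2,1) = 92.7300; S(2,2) = 68.9035
  k=3: S(3,0) = 144.7733; S(3,1) = 107.5746; S(3,2) = 79.9339; S(3,3) = 59.3953
  k=4: S(4,0) = 167.9492; S(4,1) = 124.7956; S(4,2) = 92.7300; S(4,3) = 68.9035; S(4,4) = 51.1991
Terminal payoffs V(N, i) = max(S_T - K, 0):
  V(4,0) = 70.599232; V(4,1) = 27.445562; V(4,2) = 0.000000; V(4,3) = 0.000000; V(4,4) = 0.000000
Backward induction: V(k, i) = exp(-r*dt) * [p * V(k+1, i) + (1-p) * V(k+1, i+1)].
  V(3,0) = exp(-r*dt) * [p*70.599232 + (1-p)*27.445562] = 47.075958
  V(3,1) = exp(-r*dt) * [p*27.445562 + (1-p)*0.000000] = 12.519729
  V(3,2) = exp(-r*dt) * [p*0.000000 + (1-p)*0.000000] = 0.000000
  V(3,3) = exp(-r*dt) * [p*0.000000 + (1-p)*0.000000] = 0.000000
  V(2,0) = exp(-r*dt) * [p*47.075958 + (1-p)*12.519729] = 28.258087
  V(2,1) = exp(-r*dt) * [p*12.519729 + (1-p)*0.000000] = 5.711073
  V(2,2) = exp(-r*dt) * [p*0.000000 + (1-p)*0.000000] = 0.000000
  V(1,0) = exp(-r*dt) * [p*28.258087 + (1-p)*5.711073] = 15.984841
  V(1,1) = exp(-r*dt) * [p*5.711073 + (1-p)*0.000000] = 2.605197
  V(0,0) = exp(-r*dt) * [p*15.984841 + (1-p)*2.605197] = 8.703329

Answer: Price = V(0,0) = 8.7033


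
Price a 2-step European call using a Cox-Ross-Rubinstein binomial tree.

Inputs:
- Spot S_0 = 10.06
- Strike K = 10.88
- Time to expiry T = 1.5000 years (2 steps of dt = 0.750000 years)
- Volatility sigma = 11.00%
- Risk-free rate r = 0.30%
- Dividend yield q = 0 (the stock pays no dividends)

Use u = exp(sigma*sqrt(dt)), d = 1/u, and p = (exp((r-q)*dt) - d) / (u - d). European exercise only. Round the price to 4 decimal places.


dt = T/N = 0.750000
u = exp(sigma*sqrt(dt)) = 1.099948; d = 1/u = 0.909134
p = (exp((r-q)*dt) - d) / (u - d) = 0.488007
Discount per step: exp(-r*dt) = 0.997753
Stock lattice S(k, i) with i counting down-moves:
  k=0: S(0,0) = 10.0600
  k=1: S(1,0) = 11.0655; S(1,1) = 9.1459
  k=2: S(2,0) = 12.1714; S(2,1) = 10.0600; S(2,2) = 8.3148
Terminal payoffs V(N, i) = max(S_T - K, 0):
  V(2,0) = 1.291446; V(2,1) = 0.000000; V(2,2) = 0.000000
Backward induction: V(k, i) = exp(-r*dt) * [p * V(k+1, i) + (1-p) * V(k+1, i+1)].
  V(1,0) = exp(-r*dt) * [p*1.291446 + (1-p)*0.000000] = 0.628819
  V(1,1) = exp(-r*dt) * [p*0.000000 + (1-p)*0.000000] = 0.000000
  V(0,0) = exp(-r*dt) * [p*0.628819 + (1-p)*0.000000] = 0.306178

Answer: Price = V(0,0) = 0.3062


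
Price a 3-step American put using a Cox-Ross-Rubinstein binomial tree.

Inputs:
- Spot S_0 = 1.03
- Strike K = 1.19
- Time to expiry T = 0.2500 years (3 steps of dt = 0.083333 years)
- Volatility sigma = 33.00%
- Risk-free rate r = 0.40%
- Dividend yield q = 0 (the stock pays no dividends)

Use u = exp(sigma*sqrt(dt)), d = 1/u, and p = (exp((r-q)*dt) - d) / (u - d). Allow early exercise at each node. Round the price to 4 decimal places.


dt = T/N = 0.083333
u = exp(sigma*sqrt(dt)) = 1.099948; d = 1/u = 0.909134
p = (exp((r-q)*dt) - d) / (u - d) = 0.477949
Discount per step: exp(-r*dt) = 0.999667
Stock lattice S(k, i) with i counting down-moves:
  k=0: S(0,0) = 1.0300
  k=1: S(1,0) = 1.1329; S(1,1) = 0.9364
  k=2: S(2,0) = 1.2462; S(2,1) = 1.0300; S(2,2) = 0.8513
  k=3: S(3,0) = 1.3707; S(3,1) = 1.1329; S(3,2) = 0.9364; S(3,3) = 0.7740
Terminal payoffs V(N, i) = max(K - S_T, 0):
  V(3,0) = 0.000000; V(3,1) = 0.057054; V(3,2) = 0.253592; V(3,3) = 0.416036
Backward induction: V(k, i) = exp(-r*dt) * [p * V(k+1, i) + (1-p) * V(k+1, i+1)]; then take max(V_cont, immediate exercise) for American.
  V(2,0) = exp(-r*dt) * [p*0.000000 + (1-p)*0.057054] = 0.029775; exercise = 0.000000; V(2,0) = max -> 0.029775
  V(2,1) = exp(-r*dt) * [p*0.057054 + (1-p)*0.253592] = 0.159603; exercise = 0.160000; V(2,1) = max -> 0.160000
  V(2,2) = exp(-r*dt) * [p*0.253592 + (1-p)*0.416036] = 0.338283; exercise = 0.338680; V(2,2) = max -> 0.338680
  V(1,0) = exp(-r*dt) * [p*0.029775 + (1-p)*0.160000] = 0.097726; exercise = 0.057054; V(1,0) = max -> 0.097726
  V(1,1) = exp(-r*dt) * [p*0.160000 + (1-p)*0.338680] = 0.253195; exercise = 0.253592; V(1,1) = max -> 0.253592
  V(0,0) = exp(-r*dt) * [p*0.097726 + (1-p)*0.253592] = 0.179036; exercise = 0.160000; V(0,0) = max -> 0.179036

Answer: Price = V(0,0) = 0.1790


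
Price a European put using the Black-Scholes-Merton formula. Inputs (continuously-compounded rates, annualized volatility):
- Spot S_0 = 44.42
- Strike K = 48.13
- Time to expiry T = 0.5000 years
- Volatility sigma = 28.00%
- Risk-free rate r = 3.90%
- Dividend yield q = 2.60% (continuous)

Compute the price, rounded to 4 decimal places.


Answer: Price = 5.5121

Derivation:
d1 = (ln(S/K) + (r - q + 0.5*sigma^2) * T) / (sigma * sqrt(T)) = -0.27332639
d2 = d1 - sigma * sqrt(T) = -0.47131629
exp(-rT) = 0.98068890; exp(-qT) = 0.98708414
P = K * exp(-rT) * N(-d2) - S_0 * exp(-qT) * N(-d1)
N(-d1) = 0.60769884; N(-d2) = 0.68129256
P = 48.1300 * 0.98068890 * 0.68129256 - 44.4200 * 0.98708414 * 0.60769884 = 5.5121


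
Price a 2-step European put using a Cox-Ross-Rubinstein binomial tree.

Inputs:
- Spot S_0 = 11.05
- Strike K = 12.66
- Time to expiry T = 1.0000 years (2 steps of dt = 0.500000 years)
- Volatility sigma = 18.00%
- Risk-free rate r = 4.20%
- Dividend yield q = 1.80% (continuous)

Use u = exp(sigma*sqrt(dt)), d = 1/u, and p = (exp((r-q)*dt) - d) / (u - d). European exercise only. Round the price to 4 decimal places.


Answer: Price = V(0,0) = 1.6924

Derivation:
dt = T/N = 0.500000
u = exp(sigma*sqrt(dt)) = 1.135734; d = 1/u = 0.880488
p = (exp((r-q)*dt) - d) / (u - d) = 0.515520
Discount per step: exp(-r*dt) = 0.979219
Stock lattice S(k, i) with i counting down-moves:
  k=0: S(0,0) = 11.0500
  k=1: S(1,0) = 12.5499; S(1,1) = 9.7294
  k=2: S(2,0) = 14.2533; S(2,1) = 11.0500; S(2,2) = 8.5666
Terminal payoffs V(N, i) = max(K - S_T, 0):
  V(2,0) = 0.000000; V(2,1) = 1.610000; V(2,2) = 4.093391
Backward induction: V(k, i) = exp(-r*dt) * [p * V(k+1, i) + (1-p) * V(k+1, i+1)].
  V(1,0) = exp(-r*dt) * [p*0.000000 + (1-p)*1.610000] = 0.763804
  V(1,1) = exp(-r*dt) * [p*1.610000 + (1-p)*4.093391] = 2.754694
  V(0,0) = exp(-r*dt) * [p*0.763804 + (1-p)*2.754694] = 1.692434


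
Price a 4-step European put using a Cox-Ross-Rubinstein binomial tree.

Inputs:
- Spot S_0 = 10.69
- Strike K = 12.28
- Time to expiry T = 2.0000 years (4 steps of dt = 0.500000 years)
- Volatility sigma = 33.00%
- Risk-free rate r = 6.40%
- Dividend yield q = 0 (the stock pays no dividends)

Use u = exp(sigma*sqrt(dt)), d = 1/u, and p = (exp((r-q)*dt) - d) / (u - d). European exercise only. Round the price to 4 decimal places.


dt = T/N = 0.500000
u = exp(sigma*sqrt(dt)) = 1.262817; d = 1/u = 0.791880
p = (exp((r-q)*dt) - d) / (u - d) = 0.510975
Discount per step: exp(-r*dt) = 0.968507
Stock lattice S(k, i) with i counting down-moves:
  k=0: S(0,0) = 10.6900
  k=1: S(1,0) = 13.4995; S(1,1) = 8.4652
  k=2: S(2,0) = 17.0474; S(2,1) = 10.6900; S(2,2) = 6.7034
  k=3: S(3,0) = 21.5278; S(3,1) = 13.4995; S(3,2) = 8.4652; S(3,3) = 5.3083
  k=4: S(4,0) = 27.1857; S(4,1) = 17.0474; S(4,2) = 10.6900; S(4,3) = 6.7034; S(4,4) = 4.2035
Terminal payoffs V(N, i) = max(K - S_T, 0):
  V(4,0) = 0.000000; V(4,1) = 0.000000; V(4,2) = 1.590000; V(4,3) = 5.576577; V(4,4) = 8.076457
Backward induction: V(k, i) = exp(-r*dt) * [p * V(k+1, i) + (1-p) * V(k+1, i+1)].
  V(3,0) = exp(-r*dt) * [p*0.000000 + (1-p)*0.000000] = 0.000000
  V(3,1) = exp(-r*dt) * [p*0.000000 + (1-p)*1.590000] = 0.753061
  V(3,2) = exp(-r*dt) * [p*1.590000 + (1-p)*5.576577] = 3.428062
  V(3,3) = exp(-r*dt) * [p*5.576577 + (1-p)*8.076457] = 6.584954
  V(2,0) = exp(-r*dt) * [p*0.000000 + (1-p)*0.753061] = 0.356668
  V(2,1) = exp(-r*dt) * [p*0.753061 + (1-p)*3.428062] = 1.996288
  V(2,2) = exp(-r*dt) * [p*3.428062 + (1-p)*6.584954] = 4.815279
  V(1,0) = exp(-r*dt) * [p*0.356668 + (1-p)*1.996288] = 1.121998
  V(1,1) = exp(-r*dt) * [p*1.996288 + (1-p)*4.815279] = 3.268558
  V(0,0) = exp(-r*dt) * [p*1.121998 + (1-p)*3.268558] = 2.103324

Answer: Price = V(0,0) = 2.1033


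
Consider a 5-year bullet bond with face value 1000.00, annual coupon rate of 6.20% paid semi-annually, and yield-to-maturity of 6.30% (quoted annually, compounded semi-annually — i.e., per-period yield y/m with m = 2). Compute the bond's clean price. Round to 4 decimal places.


Answer: Price = 995.7674

Derivation:
Coupon per period c = face * coupon_rate / m = 31.000000
Periods per year m = 2; per-period yield y/m = 0.031500
Number of cashflows N = 10
Cashflows (t years, CF_t, discount factor 1/(1+y/m)^(m*t), PV):
  t = 0.5000: CF_t = 31.000000, DF = 0.969462, PV = 30.053320
  t = 1.0000: CF_t = 31.000000, DF = 0.939856, PV = 29.135551
  t = 1.5000: CF_t = 31.000000, DF = 0.911155, PV = 28.245808
  t = 2.0000: CF_t = 31.000000, DF = 0.883330, PV = 27.383236
  t = 2.5000: CF_t = 31.000000, DF = 0.856355, PV = 26.547005
  t = 3.0000: CF_t = 31.000000, DF = 0.830204, PV = 25.736311
  t = 3.5000: CF_t = 31.000000, DF = 0.804851, PV = 24.950374
  t = 4.0000: CF_t = 31.000000, DF = 0.780272, PV = 24.188439
  t = 4.5000: CF_t = 31.000000, DF = 0.756444, PV = 23.449771
  t = 5.0000: CF_t = 1031.000000, DF = 0.733344, PV = 756.077549
Price P = sum_t PV_t = 995.767363


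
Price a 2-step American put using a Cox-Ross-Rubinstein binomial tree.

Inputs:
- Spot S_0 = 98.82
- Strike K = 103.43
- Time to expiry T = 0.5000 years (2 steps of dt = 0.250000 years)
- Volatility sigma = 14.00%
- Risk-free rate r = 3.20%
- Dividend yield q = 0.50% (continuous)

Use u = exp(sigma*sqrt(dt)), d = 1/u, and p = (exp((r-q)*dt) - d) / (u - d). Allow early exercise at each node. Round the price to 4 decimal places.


Answer: Price = V(0,0) = 6.3848

Derivation:
dt = T/N = 0.250000
u = exp(sigma*sqrt(dt)) = 1.072508; d = 1/u = 0.932394
p = (exp((r-q)*dt) - d) / (u - d) = 0.530845
Discount per step: exp(-r*dt) = 0.992032
Stock lattice S(k, i) with i counting down-moves:
  k=0: S(0,0) = 98.8200
  k=1: S(1,0) = 105.9853; S(1,1) = 92.1392
  k=2: S(2,0) = 113.6701; S(2,1) = 98.8200; S(2,2) = 85.9100
Terminal payoffs V(N, i) = max(K - S_T, 0):
  V(2,0) = 0.000000; V(2,1) = 4.610000; V(2,2) = 17.520019
Backward induction: V(k, i) = exp(-r*dt) * [p * V(k+1, i) + (1-p) * V(k+1, i+1)]; then take max(V_cont, immediate exercise) for American.
  V(1,0) = exp(-r*dt) * [p*0.000000 + (1-p)*4.610000] = 2.145571; exercise = 0.000000; V(1,0) = max -> 2.145571
  V(1,1) = exp(-r*dt) * [p*4.610000 + (1-p)*17.520019] = 10.581806; exercise = 11.290843; V(1,1) = max -> 11.290843
  V(0,0) = exp(-r*dt) * [p*2.145571 + (1-p)*11.290843] = 6.384837; exercise = 4.610000; V(0,0) = max -> 6.384837


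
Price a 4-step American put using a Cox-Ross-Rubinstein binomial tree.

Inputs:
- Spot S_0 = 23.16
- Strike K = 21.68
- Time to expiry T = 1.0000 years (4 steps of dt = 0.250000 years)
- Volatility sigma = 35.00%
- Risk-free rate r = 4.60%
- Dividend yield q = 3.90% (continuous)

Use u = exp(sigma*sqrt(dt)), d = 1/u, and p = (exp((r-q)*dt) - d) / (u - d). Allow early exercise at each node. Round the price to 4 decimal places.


Answer: Price = V(0,0) = 2.3121

Derivation:
dt = T/N = 0.250000
u = exp(sigma*sqrt(dt)) = 1.191246; d = 1/u = 0.839457
p = (exp((r-q)*dt) - d) / (u - d) = 0.461340
Discount per step: exp(-r*dt) = 0.988566
Stock lattice S(k, i) with i counting down-moves:
  k=0: S(0,0) = 23.1600
  k=1: S(1,0) = 27.5893; S(1,1) = 19.4418
  k=2: S(2,0) = 32.8656; S(2,1) = 23.1600; S(2,2) = 16.3206
  k=3: S(3,0) = 39.1510; S(3,1) = 27.5893; S(3,2) = 19.4418; S(3,3) = 13.7004
  k=4: S(4,0) = 46.6385; S(4,1) = 32.8656; S(4,2) = 23.1600; S(4,3) = 16.3206; S(4,4) = 11.5009
Terminal payoffs V(N, i) = max(K - S_T, 0):
  V(4,0) = 0.000000; V(4,1) = 0.000000; V(4,2) = 0.000000; V(4,3) = 5.359424; V(4,4) = 10.179084
Backward induction: V(k, i) = exp(-r*dt) * [p * V(k+1, i) + (1-p) * V(k+1, i+1)]; then take max(V_cont, immediate exercise) for American.
  V(3,0) = exp(-r*dt) * [p*0.000000 + (1-p)*0.000000] = 0.000000; exercise = 0.000000; V(3,0) = max -> 0.000000
  V(3,1) = exp(-r*dt) * [p*0.000000 + (1-p)*0.000000] = 0.000000; exercise = 0.000000; V(3,1) = max -> 0.000000
  V(3,2) = exp(-r*dt) * [p*0.000000 + (1-p)*5.359424] = 2.853897; exercise = 2.238175; V(3,2) = max -> 2.853897
  V(3,3) = exp(-r*dt) * [p*5.359424 + (1-p)*10.179084] = 7.864616; exercise = 7.979578; V(3,3) = max -> 7.979578
  V(2,0) = exp(-r*dt) * [p*0.000000 + (1-p)*0.000000] = 0.000000; exercise = 0.000000; V(2,0) = max -> 0.000000
  V(2,1) = exp(-r*dt) * [p*0.000000 + (1-p)*2.853897] = 1.519702; exercise = 0.000000; V(2,1) = max -> 1.519702
  V(2,2) = exp(-r*dt) * [p*2.853897 + (1-p)*7.979578] = 5.550693; exercise = 5.359424; V(2,2) = max -> 5.550693
  V(1,0) = exp(-r*dt) * [p*0.000000 + (1-p)*1.519702] = 0.809242; exercise = 0.000000; V(1,0) = max -> 0.809242
  V(1,1) = exp(-r*dt) * [p*1.519702 + (1-p)*5.550693] = 3.648831; exercise = 2.238175; V(1,1) = max -> 3.648831
  V(0,0) = exp(-r*dt) * [p*0.809242 + (1-p)*3.648831] = 2.312072; exercise = 0.000000; V(0,0) = max -> 2.312072


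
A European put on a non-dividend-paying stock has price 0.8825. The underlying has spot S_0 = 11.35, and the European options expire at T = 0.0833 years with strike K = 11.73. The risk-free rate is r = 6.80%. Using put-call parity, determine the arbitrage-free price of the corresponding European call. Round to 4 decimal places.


Put-call parity: C - P = S_0 * exp(-qT) - K * exp(-rT).
S_0 * exp(-qT) = 11.3500 * 1.00000000 = 11.35000000
K * exp(-rT) = 11.7300 * 0.99435161 = 11.66374441
C = P + S*exp(-qT) - K*exp(-rT)
C = 0.8825 + 11.35000000 - 11.66374441 = 0.5688

Answer: Call price = 0.5688


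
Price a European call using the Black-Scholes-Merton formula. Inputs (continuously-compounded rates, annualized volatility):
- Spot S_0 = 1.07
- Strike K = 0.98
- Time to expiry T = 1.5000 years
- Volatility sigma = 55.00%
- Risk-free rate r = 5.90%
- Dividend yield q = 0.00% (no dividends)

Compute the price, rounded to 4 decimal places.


d1 = (ln(S/K) + (r - q + 0.5*sigma^2) * T) / (sigma * sqrt(T)) = 0.59862019
d2 = d1 - sigma * sqrt(T) = -0.07498949
exp(-rT) = 0.91530311; exp(-qT) = 1.00000000
C = S_0 * exp(-qT) * N(d1) - K * exp(-rT) * N(d2)
N(d1) = 0.72528691; N(d2) = 0.47011154
C = 1.0700 * 1.00000000 * 0.72528691 - 0.9800 * 0.91530311 * 0.47011154 = 0.3544

Answer: Price = 0.3544


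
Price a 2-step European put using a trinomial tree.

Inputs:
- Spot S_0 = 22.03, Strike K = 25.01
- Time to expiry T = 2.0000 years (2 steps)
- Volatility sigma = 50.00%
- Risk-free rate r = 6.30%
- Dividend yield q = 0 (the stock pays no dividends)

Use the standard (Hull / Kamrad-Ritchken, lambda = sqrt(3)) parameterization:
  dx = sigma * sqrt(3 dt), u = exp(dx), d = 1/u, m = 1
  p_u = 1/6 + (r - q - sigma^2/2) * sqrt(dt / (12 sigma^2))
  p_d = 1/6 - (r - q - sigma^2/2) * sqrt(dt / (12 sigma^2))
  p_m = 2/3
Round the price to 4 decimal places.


Answer: Price = V(0,0) = 5.8167

Derivation:
dt = T/N = 1.000000; dx = sigma*sqrt(3*dt) = 0.866025
u = exp(dx) = 2.377443; d = 1/u = 0.420620
p_u = 0.130871, p_m = 0.666667, p_d = 0.202462
Discount per step: exp(-r*dt) = 0.938943
Stock lattice S(k, j) with j the centered position index:
  k=0: S(0,+0) = 22.0300
  k=1: S(1,-1) = 9.2663; S(1,+0) = 22.0300; S(1,+1) = 52.3751
  k=2: S(2,-2) = 3.8976; S(2,-1) = 9.2663; S(2,+0) = 22.0300; S(2,+1) = 52.3751; S(2,+2) = 124.5187
Terminal payoffs V(N, j) = max(K - S_T, 0):
  V(2,-2) = 21.112426; V(2,-1) = 15.743741; V(2,+0) = 2.980000; V(2,+1) = 0.000000; V(2,+2) = 0.000000
Backward induction: V(k, j) = exp(-r*dt) * [p_u * V(k+1, j+1) + p_m * V(k+1, j) + p_d * V(k+1, j-1)]
  V(1,-1) = exp(-r*dt) * [p_u*2.980000 + p_m*15.743741 + p_d*21.112426] = 14.234660
  V(1,+0) = exp(-r*dt) * [p_u*0.000000 + p_m*2.980000 + p_d*15.743741] = 4.858264
  V(1,+1) = exp(-r*dt) * [p_u*0.000000 + p_m*0.000000 + p_d*2.980000] = 0.566500
  V(0,+0) = exp(-r*dt) * [p_u*0.566500 + p_m*4.858264 + p_d*14.234660] = 5.816721


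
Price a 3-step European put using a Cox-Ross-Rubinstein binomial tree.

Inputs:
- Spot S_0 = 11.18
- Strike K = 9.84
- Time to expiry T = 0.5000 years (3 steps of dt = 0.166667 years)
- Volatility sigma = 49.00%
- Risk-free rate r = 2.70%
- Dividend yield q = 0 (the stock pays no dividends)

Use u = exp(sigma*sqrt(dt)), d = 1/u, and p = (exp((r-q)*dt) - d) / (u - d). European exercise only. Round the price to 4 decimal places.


dt = T/N = 0.166667
u = exp(sigma*sqrt(dt)) = 1.221454; d = 1/u = 0.818697
p = (exp((r-q)*dt) - d) / (u - d) = 0.461354
Discount per step: exp(-r*dt) = 0.995510
Stock lattice S(k, i) with i counting down-moves:
  k=0: S(0,0) = 11.1800
  k=1: S(1,0) = 13.6559; S(1,1) = 9.1530
  k=2: S(2,0) = 16.6800; S(2,1) = 11.1800; S(2,2) = 7.4936
  k=3: S(3,0) = 20.3738; S(3,1) = 13.6559; S(3,2) = 9.1530; S(3,3) = 6.1349
Terminal payoffs V(N, i) = max(K - S_T, 0):
  V(3,0) = 0.000000; V(3,1) = 0.000000; V(3,2) = 0.686972; V(3,3) = 3.705053
Backward induction: V(k, i) = exp(-r*dt) * [p * V(k+1, i) + (1-p) * V(k+1, i+1)].
  V(2,0) = exp(-r*dt) * [p*0.000000 + (1-p)*0.000000] = 0.000000
  V(2,1) = exp(-r*dt) * [p*0.000000 + (1-p)*0.686972] = 0.368373
  V(2,2) = exp(-r*dt) * [p*0.686972 + (1-p)*3.705053] = 2.302266
  V(1,0) = exp(-r*dt) * [p*0.000000 + (1-p)*0.368373] = 0.197532
  V(1,1) = exp(-r*dt) * [p*0.368373 + (1-p)*2.302266] = 1.403726
  V(0,0) = exp(-r*dt) * [p*0.197532 + (1-p)*1.403726] = 0.843440

Answer: Price = V(0,0) = 0.8434


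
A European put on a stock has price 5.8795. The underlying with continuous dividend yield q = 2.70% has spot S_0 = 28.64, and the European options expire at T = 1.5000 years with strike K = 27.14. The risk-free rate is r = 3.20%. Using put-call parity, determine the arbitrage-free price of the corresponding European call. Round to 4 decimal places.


Answer: Call price = 7.5147

Derivation:
Put-call parity: C - P = S_0 * exp(-qT) - K * exp(-rT).
S_0 * exp(-qT) = 28.6400 * 0.96030916 = 27.50325447
K * exp(-rT) = 27.1400 * 0.95313379 = 25.86805098
C = P + S*exp(-qT) - K*exp(-rT)
C = 5.8795 + 27.50325447 - 25.86805098 = 7.5147


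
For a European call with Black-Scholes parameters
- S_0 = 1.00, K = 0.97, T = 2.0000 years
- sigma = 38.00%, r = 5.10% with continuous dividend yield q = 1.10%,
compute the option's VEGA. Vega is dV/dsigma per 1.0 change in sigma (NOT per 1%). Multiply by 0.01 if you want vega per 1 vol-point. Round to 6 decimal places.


d1 = 0.4742438786; d2 = -0.0631572751
phi(d1) = 0.3565102951; exp(-qT) = 0.9782402351; exp(-rT) = 0.9030295517
Vega = S * exp(-qT) * phi(d1) * sqrt(T) = 1.0000 * 0.9782402351 * 0.3565102951 * 1.4142135624 = 0.493211

Answer: Vega = 0.493211


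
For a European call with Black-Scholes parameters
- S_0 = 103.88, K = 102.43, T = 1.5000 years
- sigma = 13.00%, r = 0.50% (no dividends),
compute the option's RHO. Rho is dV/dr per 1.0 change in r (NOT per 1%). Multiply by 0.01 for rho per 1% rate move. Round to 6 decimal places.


d1 = 0.2150008114; d2 = 0.0557839781
phi(d1) = 0.3898273978; exp(-qT) = 1.0000000000; exp(-rT) = 0.9925280548
N(d2) = 0.5222430507
Rho = K*T*exp(-rT)*N(d2) = 102.4300 * 1.5000 * 0.9925280548 * 0.5222430507 = 79.640484

Answer: Rho = 79.640484


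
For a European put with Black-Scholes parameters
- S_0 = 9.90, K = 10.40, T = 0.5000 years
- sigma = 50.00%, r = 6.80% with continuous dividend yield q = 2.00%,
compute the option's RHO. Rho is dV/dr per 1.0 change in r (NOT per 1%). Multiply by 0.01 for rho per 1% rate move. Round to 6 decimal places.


Answer: Rho = -3.005807

Derivation:
d1 = 0.1052993748; d2 = -0.2482540158
phi(d1) = 0.3967366723; exp(-qT) = 0.9900498337; exp(-rT) = 0.9665715046
N(-d2) = 0.5980310622
Rho = -K*T*exp(-rT)*N(-d2) = -10.4000 * 0.5000 * 0.9665715046 * 0.5980310622 = -3.005807


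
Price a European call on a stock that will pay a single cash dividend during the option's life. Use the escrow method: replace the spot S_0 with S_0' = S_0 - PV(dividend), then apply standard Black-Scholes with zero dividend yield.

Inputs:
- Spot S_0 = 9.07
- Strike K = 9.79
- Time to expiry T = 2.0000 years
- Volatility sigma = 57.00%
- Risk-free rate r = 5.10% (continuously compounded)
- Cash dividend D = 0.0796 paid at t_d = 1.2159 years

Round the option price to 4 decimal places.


PV(D) = D * exp(-r * t_d) = 0.0796 * 0.93987264 = 0.07481386
S_0' = S_0 - PV(D) = 9.0700 - 0.07481386 = 8.99518614
d1 = (ln(S_0'/K) + (r + sigma^2/2)*T) / (sigma*sqrt(T)) = 0.42454704
d2 = d1 - sigma*sqrt(T) = -0.38155469
exp(-rT) = 0.90302955
N(d1) = 0.66441655; N(d2) = 0.35139585
C = S_0' * N(d1) - K * exp(-rT) * N(d2) = 8.99518614 * 0.66441655 - 9.7900 * 0.90302955 * 0.35139585 = 2.8700

Answer: Price = 2.8700


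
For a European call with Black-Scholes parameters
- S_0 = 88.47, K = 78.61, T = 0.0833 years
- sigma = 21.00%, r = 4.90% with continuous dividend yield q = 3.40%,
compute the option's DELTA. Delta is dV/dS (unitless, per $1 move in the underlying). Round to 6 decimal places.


d1 = 2.0005205985; d2 = 1.9399109458
phi(d1) = 0.0539347732; exp(-qT) = 0.9971718069; exp(-rT) = 0.9959266188
N(d1) = 0.9772779610
Delta = exp(-qT) * N(d1) = 0.9971718069 * 0.9772779610 = 0.974514

Answer: Delta = 0.974514


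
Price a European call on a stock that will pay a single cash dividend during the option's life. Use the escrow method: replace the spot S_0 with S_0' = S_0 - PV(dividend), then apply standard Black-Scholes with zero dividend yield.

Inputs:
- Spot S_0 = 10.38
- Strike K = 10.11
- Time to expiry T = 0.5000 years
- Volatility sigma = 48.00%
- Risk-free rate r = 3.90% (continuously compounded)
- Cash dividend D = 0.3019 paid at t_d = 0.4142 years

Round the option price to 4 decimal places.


PV(D) = D * exp(-r * t_d) = 0.3019 * 0.98397597 = 0.29706235
S_0' = S_0 - PV(D) = 10.3800 - 0.29706235 = 10.08293765
d1 = (ln(S_0'/K) + (r + sigma^2/2)*T) / (sigma*sqrt(T)) = 0.21926091
d2 = d1 - sigma*sqrt(T) = -0.12015034
exp(-rT) = 0.98068890
N(d1) = 0.58677660; N(d2) = 0.45218203
C = S_0' * N(d1) - K * exp(-rT) * N(d2) = 10.08293765 * 0.58677660 - 10.1100 * 0.98068890 * 0.45218203 = 1.4332

Answer: Price = 1.4332


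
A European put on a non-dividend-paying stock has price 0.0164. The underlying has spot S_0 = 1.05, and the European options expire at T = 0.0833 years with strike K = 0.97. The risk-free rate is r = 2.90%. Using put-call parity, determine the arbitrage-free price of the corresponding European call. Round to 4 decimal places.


Answer: Call price = 0.0987

Derivation:
Put-call parity: C - P = S_0 * exp(-qT) - K * exp(-rT).
S_0 * exp(-qT) = 1.0500 * 1.00000000 = 1.05000000
K * exp(-rT) = 0.9700 * 0.99758722 = 0.96765960
C = P + S*exp(-qT) - K*exp(-rT)
C = 0.0164 + 1.05000000 - 0.96765960 = 0.0987


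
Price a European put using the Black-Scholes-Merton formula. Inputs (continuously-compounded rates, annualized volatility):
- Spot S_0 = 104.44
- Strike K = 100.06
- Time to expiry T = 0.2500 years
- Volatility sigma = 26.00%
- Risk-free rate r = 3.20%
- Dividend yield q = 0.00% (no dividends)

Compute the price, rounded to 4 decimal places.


Answer: Price = 3.0879

Derivation:
d1 = (ln(S/K) + (r - q + 0.5*sigma^2) * T) / (sigma * sqrt(T)) = 0.45609798
d2 = d1 - sigma * sqrt(T) = 0.32609798
exp(-rT) = 0.99203191; exp(-qT) = 1.00000000
P = K * exp(-rT) * N(-d2) - S_0 * exp(-qT) * N(-d1)
N(-d1) = 0.32415976; N(-d2) = 0.37217511
P = 100.0600 * 0.99203191 * 0.37217511 - 104.4400 * 1.00000000 * 0.32415976 = 3.0879


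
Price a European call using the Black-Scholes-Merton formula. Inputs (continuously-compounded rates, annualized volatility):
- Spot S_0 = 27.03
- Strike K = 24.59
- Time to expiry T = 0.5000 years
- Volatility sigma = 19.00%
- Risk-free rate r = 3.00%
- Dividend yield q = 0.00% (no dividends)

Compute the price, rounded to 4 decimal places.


Answer: Price = 3.2074

Derivation:
d1 = (ln(S/K) + (r - q + 0.5*sigma^2) * T) / (sigma * sqrt(T)) = 0.88300893
d2 = d1 - sigma * sqrt(T) = 0.74865864
exp(-rT) = 0.98511194; exp(-qT) = 1.00000000
C = S_0 * exp(-qT) * N(d1) - K * exp(-rT) * N(d2)
N(d1) = 0.81138428; N(d2) = 0.77296851
C = 27.0300 * 1.00000000 * 0.81138428 - 24.5900 * 0.98511194 * 0.77296851 = 3.2074


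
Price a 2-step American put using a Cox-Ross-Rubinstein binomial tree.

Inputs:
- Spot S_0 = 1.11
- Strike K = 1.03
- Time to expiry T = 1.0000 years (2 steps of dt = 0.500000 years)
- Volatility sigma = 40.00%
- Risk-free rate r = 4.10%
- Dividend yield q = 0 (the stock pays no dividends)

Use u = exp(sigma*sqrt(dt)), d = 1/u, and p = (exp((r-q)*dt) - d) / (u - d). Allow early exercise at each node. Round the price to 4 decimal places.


Answer: Price = V(0,0) = 0.1094

Derivation:
dt = T/N = 0.500000
u = exp(sigma*sqrt(dt)) = 1.326896; d = 1/u = 0.753638
p = (exp((r-q)*dt) - d) / (u - d) = 0.465887
Discount per step: exp(-r*dt) = 0.979709
Stock lattice S(k, i) with i counting down-moves:
  k=0: S(0,0) = 1.1100
  k=1: S(1,0) = 1.4729; S(1,1) = 0.8365
  k=2: S(2,0) = 1.9543; S(2,1) = 1.1100; S(2,2) = 0.6304
Terminal payoffs V(N, i) = max(K - S_T, 0):
  V(2,0) = 0.000000; V(2,1) = 0.000000; V(2,2) = 0.399553
Backward induction: V(k, i) = exp(-r*dt) * [p * V(k+1, i) + (1-p) * V(k+1, i+1)]; then take max(V_cont, immediate exercise) for American.
  V(1,0) = exp(-r*dt) * [p*0.000000 + (1-p)*0.000000] = 0.000000; exercise = 0.000000; V(1,0) = max -> 0.000000
  V(1,1) = exp(-r*dt) * [p*0.000000 + (1-p)*0.399553] = 0.209076; exercise = 0.193461; V(1,1) = max -> 0.209076
  V(0,0) = exp(-r*dt) * [p*0.000000 + (1-p)*0.209076] = 0.109404; exercise = 0.000000; V(0,0) = max -> 0.109404


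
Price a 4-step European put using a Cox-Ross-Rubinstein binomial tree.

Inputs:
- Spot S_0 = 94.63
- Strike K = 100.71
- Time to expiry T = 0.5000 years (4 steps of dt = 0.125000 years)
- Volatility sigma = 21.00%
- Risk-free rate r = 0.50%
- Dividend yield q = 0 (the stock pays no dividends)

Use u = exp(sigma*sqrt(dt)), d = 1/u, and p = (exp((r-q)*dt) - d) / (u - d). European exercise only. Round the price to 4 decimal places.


Answer: Price = V(0,0) = 9.4388

Derivation:
dt = T/N = 0.125000
u = exp(sigma*sqrt(dt)) = 1.077072; d = 1/u = 0.928443
p = (exp((r-q)*dt) - d) / (u - d) = 0.485653
Discount per step: exp(-r*dt) = 0.999375
Stock lattice S(k, i) with i counting down-moves:
  k=0: S(0,0) = 94.6300
  k=1: S(1,0) = 101.9233; S(1,1) = 87.8586
  k=2: S(2,0) = 109.7787; S(2,1) = 94.6300; S(2,2) = 81.5717
  k=3: S(3,0) = 118.2396; S(3,1) = 101.9233; S(3,2) = 87.8586; S(3,3) = 75.7347
  k=4: S(4,0) = 127.3526; S(4,1) = 109.7787; S(4,2) = 94.6300; S(4,3) = 81.5717; S(4,4) = 70.3153
Terminal payoffs V(N, i) = max(K - S_T, 0):
  V(4,0) = 0.000000; V(4,1) = 0.000000; V(4,2) = 6.080000; V(4,3) = 19.138321; V(4,4) = 30.394680
Backward induction: V(k, i) = exp(-r*dt) * [p * V(k+1, i) + (1-p) * V(k+1, i+1)].
  V(3,0) = exp(-r*dt) * [p*0.000000 + (1-p)*0.000000] = 0.000000
  V(3,1) = exp(-r*dt) * [p*0.000000 + (1-p)*6.080000] = 3.125273
  V(3,2) = exp(-r*dt) * [p*6.080000 + (1-p)*19.138321] = 12.788508
  V(3,3) = exp(-r*dt) * [p*19.138321 + (1-p)*30.394680] = 24.912416
  V(2,0) = exp(-r*dt) * [p*0.000000 + (1-p)*3.125273] = 1.606469
  V(2,1) = exp(-r*dt) * [p*3.125273 + (1-p)*12.788508] = 8.090467
  V(2,2) = exp(-r*dt) * [p*12.788508 + (1-p)*24.912416] = 19.012512
  V(1,0) = exp(-r*dt) * [p*1.606469 + (1-p)*8.090467] = 4.938404
  V(1,1) = exp(-r*dt) * [p*8.090467 + (1-p)*19.012512] = 13.699619
  V(0,0) = exp(-r*dt) * [p*4.938404 + (1-p)*13.699619] = 9.438804


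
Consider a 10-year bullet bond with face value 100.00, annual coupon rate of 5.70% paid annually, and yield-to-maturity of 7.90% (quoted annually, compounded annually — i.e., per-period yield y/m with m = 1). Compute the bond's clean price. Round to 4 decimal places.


Coupon per period c = face * coupon_rate / m = 5.700000
Periods per year m = 1; per-period yield y/m = 0.079000
Number of cashflows N = 10
Cashflows (t years, CF_t, discount factor 1/(1+y/m)^(m*t), PV):
  t = 1.0000: CF_t = 5.700000, DF = 0.926784, PV = 5.282669
  t = 2.0000: CF_t = 5.700000, DF = 0.858929, PV = 4.895894
  t = 3.0000: CF_t = 5.700000, DF = 0.796041, PV = 4.537436
  t = 4.0000: CF_t = 5.700000, DF = 0.737758, PV = 4.205223
  t = 5.0000: CF_t = 5.700000, DF = 0.683743, PV = 3.897334
  t = 6.0000: CF_t = 5.700000, DF = 0.633682, PV = 3.611987
  t = 7.0000: CF_t = 5.700000, DF = 0.587286, PV = 3.347532
  t = 8.0000: CF_t = 5.700000, DF = 0.544288, PV = 3.102439
  t = 9.0000: CF_t = 5.700000, DF = 0.504437, PV = 2.875291
  t = 10.0000: CF_t = 105.700000, DF = 0.467504, PV = 49.415198
Price P = sum_t PV_t = 85.171004

Answer: Price = 85.1710


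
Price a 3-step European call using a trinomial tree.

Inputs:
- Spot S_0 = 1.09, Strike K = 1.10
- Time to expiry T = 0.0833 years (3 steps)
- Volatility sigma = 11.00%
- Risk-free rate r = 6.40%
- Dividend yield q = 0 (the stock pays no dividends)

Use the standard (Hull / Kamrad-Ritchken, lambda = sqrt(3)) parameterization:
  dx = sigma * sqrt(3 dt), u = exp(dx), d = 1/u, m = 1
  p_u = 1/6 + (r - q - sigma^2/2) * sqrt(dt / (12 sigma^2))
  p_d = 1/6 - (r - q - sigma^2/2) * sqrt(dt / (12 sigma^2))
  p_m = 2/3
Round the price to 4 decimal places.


dt = T/N = 0.027767; dx = sigma*sqrt(3*dt) = 0.031748
u = exp(dx) = 1.032257; d = 1/u = 0.968751
p_u = 0.192008, p_m = 0.666667, p_d = 0.141325
Discount per step: exp(-r*dt) = 0.998225
Stock lattice S(k, j) with j the centered position index:
  k=0: S(0,+0) = 1.0900
  k=1: S(1,-1) = 1.0559; S(1,+0) = 1.0900; S(1,+1) = 1.1252
  k=2: S(2,-2) = 1.0229; S(2,-1) = 1.0559; S(2,+0) = 1.0900; S(2,+1) = 1.1252; S(2,+2) = 1.1615
  k=3: S(3,-3) = 0.9910; S(3,-2) = 1.0229; S(3,-1) = 1.0559; S(3,+0) = 1.0900; S(3,+1) = 1.1252; S(3,+2) = 1.1615; S(3,+3) = 1.1989
Terminal payoffs V(N, j) = max(S_T - K, 0):
  V(3,-3) = 0.000000; V(3,-2) = 0.000000; V(3,-1) = 0.000000; V(3,+0) = 0.000000; V(3,+1) = 0.025160; V(3,+2) = 0.061455; V(3,+3) = 0.098920
Backward induction: V(k, j) = exp(-r*dt) * [p_u * V(k+1, j+1) + p_m * V(k+1, j) + p_d * V(k+1, j-1)]
  V(2,-2) = exp(-r*dt) * [p_u*0.000000 + p_m*0.000000 + p_d*0.000000] = 0.000000
  V(2,-1) = exp(-r*dt) * [p_u*0.000000 + p_m*0.000000 + p_d*0.000000] = 0.000000
  V(2,+0) = exp(-r*dt) * [p_u*0.025160 + p_m*0.000000 + p_d*0.000000] = 0.004822
  V(2,+1) = exp(-r*dt) * [p_u*0.061455 + p_m*0.025160 + p_d*0.000000] = 0.028523
  V(2,+2) = exp(-r*dt) * [p_u*0.098920 + p_m*0.061455 + p_d*0.025160] = 0.063407
  V(1,-1) = exp(-r*dt) * [p_u*0.004822 + p_m*0.000000 + p_d*0.000000] = 0.000924
  V(1,+0) = exp(-r*dt) * [p_u*0.028523 + p_m*0.004822 + p_d*0.000000] = 0.008676
  V(1,+1) = exp(-r*dt) * [p_u*0.063407 + p_m*0.028523 + p_d*0.004822] = 0.031815
  V(0,+0) = exp(-r*dt) * [p_u*0.031815 + p_m*0.008676 + p_d*0.000924] = 0.012002

Answer: Price = V(0,0) = 0.0120


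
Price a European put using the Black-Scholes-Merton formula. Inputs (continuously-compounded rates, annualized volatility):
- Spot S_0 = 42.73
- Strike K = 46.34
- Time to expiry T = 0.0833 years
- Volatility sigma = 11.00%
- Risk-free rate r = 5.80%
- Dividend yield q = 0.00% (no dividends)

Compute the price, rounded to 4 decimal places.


Answer: Price = 3.3905

Derivation:
d1 = (ln(S/K) + (r - q + 0.5*sigma^2) * T) / (sigma * sqrt(T)) = -2.38657904
d2 = d1 - sigma * sqrt(T) = -2.41832695
exp(-rT) = 0.99518025; exp(-qT) = 1.00000000
P = K * exp(-rT) * N(-d2) - S_0 * exp(-qT) * N(-d1)
N(-d1) = 0.99149702; N(-d2) = 0.99220397
P = 46.3400 * 0.99518025 * 0.99220397 - 42.7300 * 1.00000000 * 0.99149702 = 3.3905


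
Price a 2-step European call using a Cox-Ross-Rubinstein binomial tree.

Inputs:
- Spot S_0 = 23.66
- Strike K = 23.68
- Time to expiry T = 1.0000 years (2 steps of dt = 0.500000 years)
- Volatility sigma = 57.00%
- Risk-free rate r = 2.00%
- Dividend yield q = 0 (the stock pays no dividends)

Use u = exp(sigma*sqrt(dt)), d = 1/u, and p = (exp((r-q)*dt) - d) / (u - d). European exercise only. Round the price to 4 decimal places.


dt = T/N = 0.500000
u = exp(sigma*sqrt(dt)) = 1.496383; d = 1/u = 0.668278
p = (exp((r-q)*dt) - d) / (u - d) = 0.412716
Discount per step: exp(-r*dt) = 0.990050
Stock lattice S(k, i) with i counting down-moves:
  k=0: S(0,0) = 23.6600
  k=1: S(1,0) = 35.4044; S(1,1) = 15.8115
  k=2: S(2,0) = 52.9786; S(2,1) = 23.6600; S(2,2) = 10.5665
Terminal payoffs V(N, i) = max(S_T - K, 0):
  V(2,0) = 29.298575; V(2,1) = 0.000000; V(2,2) = 0.000000
Backward induction: V(k, i) = exp(-r*dt) * [p * V(k+1, i) + (1-p) * V(k+1, i+1)].
  V(1,0) = exp(-r*dt) * [p*29.298575 + (1-p)*0.000000] = 11.971671
  V(1,1) = exp(-r*dt) * [p*0.000000 + (1-p)*0.000000] = 0.000000
  V(0,0) = exp(-r*dt) * [p*11.971671 + (1-p)*0.000000] = 4.891736

Answer: Price = V(0,0) = 4.8917


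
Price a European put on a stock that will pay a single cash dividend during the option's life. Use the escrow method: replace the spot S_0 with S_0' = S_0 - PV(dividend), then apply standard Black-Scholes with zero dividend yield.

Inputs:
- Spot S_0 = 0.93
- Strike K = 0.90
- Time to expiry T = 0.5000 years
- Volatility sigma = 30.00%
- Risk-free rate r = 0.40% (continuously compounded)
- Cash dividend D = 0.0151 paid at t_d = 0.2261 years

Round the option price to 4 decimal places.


PV(D) = D * exp(-r * t_d) = 0.0151 * 0.99909601 = 0.01508635
S_0' = S_0 - PV(D) = 0.9300 - 0.01508635 = 0.91491365
d1 = (ln(S_0'/K) + (r + sigma^2/2)*T) / (sigma*sqrt(T)) = 0.19296909
d2 = d1 - sigma*sqrt(T) = -0.01916294
exp(-rT) = 0.99800200
N(-d1) = 0.42349159; N(-d2) = 0.50764444
P = K * exp(-rT) * N(-d2) - S_0' * N(-d1) = 0.9000 * 0.99800200 * 0.50764444 - 0.91491365 * 0.42349159 = 0.0685

Answer: Price = 0.0685


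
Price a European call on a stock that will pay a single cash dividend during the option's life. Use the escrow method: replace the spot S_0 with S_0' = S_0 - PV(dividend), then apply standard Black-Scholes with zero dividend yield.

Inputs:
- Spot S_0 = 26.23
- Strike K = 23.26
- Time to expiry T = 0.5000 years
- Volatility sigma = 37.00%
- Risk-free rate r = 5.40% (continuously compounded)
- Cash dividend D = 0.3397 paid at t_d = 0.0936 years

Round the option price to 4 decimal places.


PV(D) = D * exp(-r * t_d) = 0.3397 * 0.99495835 = 0.33798735
S_0' = S_0 - PV(D) = 26.2300 - 0.33798735 = 25.89201265
d1 = (ln(S_0'/K) + (r + sigma^2/2)*T) / (sigma*sqrt(T)) = 0.64375147
d2 = d1 - sigma*sqrt(T) = 0.38212196
exp(-rT) = 0.97336124
N(d1) = 0.74013170; N(d2) = 0.64881455
C = S_0' * N(d1) - K * exp(-rT) * N(d2) = 25.89201265 * 0.74013170 - 23.2600 * 0.97336124 * 0.64881455 = 4.4741

Answer: Price = 4.4741
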